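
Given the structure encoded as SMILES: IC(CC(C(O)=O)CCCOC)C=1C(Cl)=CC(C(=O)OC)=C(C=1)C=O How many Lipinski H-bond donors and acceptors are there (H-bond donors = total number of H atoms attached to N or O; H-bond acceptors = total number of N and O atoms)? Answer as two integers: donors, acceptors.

Donors: find every N or O and count the H atoms it carries.
  atom 6 (O): bond orders sum to 1 → 1 H
  atom 7 (O): bond orders sum to 2 → 0 H
  atom 11 (O): bond orders sum to 2 → 0 H
  atom 19 (O): bond orders sum to 2 → 0 H
  atom 20 (O): bond orders sum to 2 → 0 H
  atom 25 (O): bond orders sum to 2 → 0 H
Lipinski HBD = 1.
Acceptors: N atoms = 0, O atoms = 6 → HBA = 6.

1, 6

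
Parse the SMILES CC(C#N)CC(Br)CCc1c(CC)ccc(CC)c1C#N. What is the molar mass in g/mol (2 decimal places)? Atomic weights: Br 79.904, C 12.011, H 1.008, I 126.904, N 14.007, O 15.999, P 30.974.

First, the molecular formula is C18H23BrN2 (counting implicit H from valence).
  Br: 1 × 79.904 = 79.904
  C: 18 × 12.011 = 216.198
  H: 23 × 1.008 = 23.184
  N: 2 × 14.007 = 28.014
Sum: 1×79.904 + 18×12.011 + 23×1.008 + 2×14.007 = 347.300 → 347.30 g/mol.

347.30 g/mol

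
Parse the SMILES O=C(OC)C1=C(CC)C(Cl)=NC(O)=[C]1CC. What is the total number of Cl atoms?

Scan the SMILES for Cl atoms (remember two-letter symbols like Cl and Br are single atoms).
Chlorine count: 1.

1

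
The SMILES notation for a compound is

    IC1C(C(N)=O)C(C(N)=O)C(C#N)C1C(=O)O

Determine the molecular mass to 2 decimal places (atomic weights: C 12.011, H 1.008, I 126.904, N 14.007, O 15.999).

351.10 g/mol

First, the molecular formula is C9H10IN3O4 (counting implicit H from valence).
  C: 9 × 12.011 = 108.099
  H: 10 × 1.008 = 10.080
  I: 1 × 126.904 = 126.904
  N: 3 × 14.007 = 42.021
  O: 4 × 15.999 = 63.996
Sum: 9×12.011 + 10×1.008 + 1×126.904 + 3×14.007 + 4×15.999 = 351.100 → 351.10 g/mol.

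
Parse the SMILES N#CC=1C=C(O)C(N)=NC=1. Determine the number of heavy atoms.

Every atom symbol written in the SMILES (organic subset) is one heavy atom; implicit H are not written.
Heavy atoms by element → C:6, N:3, O:1.
Total: 10.

10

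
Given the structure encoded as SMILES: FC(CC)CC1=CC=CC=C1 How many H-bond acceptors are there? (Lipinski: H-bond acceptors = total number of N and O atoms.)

N atoms: 0; O atoms: 0.
Lipinski HBA = 0 + 0 = 0.

0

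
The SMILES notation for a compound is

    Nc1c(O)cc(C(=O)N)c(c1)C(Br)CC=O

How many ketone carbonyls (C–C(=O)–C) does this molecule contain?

Scan the SMILES for the ketone motif — none present.
Groups that are present: 1 aldehyde, 1 amide, 1 hydroxyl, 1 primary amine.

0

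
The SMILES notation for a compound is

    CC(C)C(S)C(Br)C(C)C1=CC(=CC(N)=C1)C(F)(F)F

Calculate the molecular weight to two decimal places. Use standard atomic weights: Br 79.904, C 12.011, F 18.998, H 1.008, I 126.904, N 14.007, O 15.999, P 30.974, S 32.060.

First, the molecular formula is C14H19BrF3NS (counting implicit H from valence).
  Br: 1 × 79.904 = 79.904
  C: 14 × 12.011 = 168.154
  F: 3 × 18.998 = 56.994
  H: 19 × 1.008 = 19.152
  N: 1 × 14.007 = 14.007
  S: 1 × 32.060 = 32.060
Sum: 1×79.904 + 14×12.011 + 3×18.998 + 19×1.008 + 1×14.007 + 1×32.060 = 370.271 → 370.27 g/mol.

370.27 g/mol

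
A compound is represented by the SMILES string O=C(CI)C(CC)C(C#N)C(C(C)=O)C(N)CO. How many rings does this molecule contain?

In SMILES, each pair of matching ring-closure digits denotes one ring-closing bond; the number of such bonds equals the number of independent rings.
Ring-closure bonds here: 0.

0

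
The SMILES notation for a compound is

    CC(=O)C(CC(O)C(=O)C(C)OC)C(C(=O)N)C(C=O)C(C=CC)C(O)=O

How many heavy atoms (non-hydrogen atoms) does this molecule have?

27

Every atom symbol written in the SMILES (organic subset) is one heavy atom; implicit H are not written.
Heavy atoms by element → C:18, N:1, O:8.
Total: 27.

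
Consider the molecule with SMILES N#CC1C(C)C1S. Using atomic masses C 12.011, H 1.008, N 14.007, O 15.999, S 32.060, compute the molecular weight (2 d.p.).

First, the molecular formula is C5H7NS (counting implicit H from valence).
  C: 5 × 12.011 = 60.055
  H: 7 × 1.008 = 7.056
  N: 1 × 14.007 = 14.007
  S: 1 × 32.060 = 32.060
Sum: 5×12.011 + 7×1.008 + 1×14.007 + 1×32.060 = 113.178 → 113.18 g/mol.

113.18 g/mol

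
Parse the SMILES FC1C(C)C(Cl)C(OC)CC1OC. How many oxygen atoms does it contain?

Scan the SMILES for O atoms (remember two-letter symbols like Cl and Br are single atoms).
Oxygen count: 2.

2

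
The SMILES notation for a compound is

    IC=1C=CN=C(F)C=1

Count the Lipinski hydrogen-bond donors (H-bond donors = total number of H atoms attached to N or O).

0

Donors: find every N or O and count the H atoms it carries.
  atom 5 (N): bond orders sum to 3 → 0 H
Lipinski HBD = 0.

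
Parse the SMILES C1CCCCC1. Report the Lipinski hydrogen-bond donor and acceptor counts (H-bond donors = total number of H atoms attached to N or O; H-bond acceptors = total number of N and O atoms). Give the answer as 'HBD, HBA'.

0, 0

Donors: find every N or O and count the H atoms it carries.
  (no N or O atoms present)
Lipinski HBD = 0.
Acceptors: N atoms = 0, O atoms = 0 → HBA = 0.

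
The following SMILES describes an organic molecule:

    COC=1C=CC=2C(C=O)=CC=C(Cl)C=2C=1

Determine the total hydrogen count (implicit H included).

Walk through each heavy atom and fill implicit hydrogens from standard valence (C 4, N 3, O 2, S 2, halogen 1):
  atom 1: C, bond orders sum to 1 (valence 4) → 3 H
  atom 2: O, bond orders sum to 2 (valence 2) → 0 H
  atom 3: C, bond orders sum to 4 (valence 4) → 0 H
  atom 4: C, bond orders sum to 3 (valence 4) → 1 H
  atom 5: C, bond orders sum to 3 (valence 4) → 1 H
  atom 6: C, bond orders sum to 4 (valence 4) → 0 H
  atom 7: C, bond orders sum to 4 (valence 4) → 0 H
  atom 8: C, bond orders sum to 3 (valence 4) → 1 H
  atom 9: O, bond orders sum to 2 (valence 2) → 0 H
  atom 10: C, bond orders sum to 3 (valence 4) → 1 H
  atom 11: C, bond orders sum to 3 (valence 4) → 1 H
  atom 12: C, bond orders sum to 4 (valence 4) → 0 H
  atom 13: Cl (halogen, monovalent) → 0 H
  atom 14: C, bond orders sum to 4 (valence 4) → 0 H
  atom 15: C, bond orders sum to 3 (valence 4) → 1 H
Total hydrogens: 9.

9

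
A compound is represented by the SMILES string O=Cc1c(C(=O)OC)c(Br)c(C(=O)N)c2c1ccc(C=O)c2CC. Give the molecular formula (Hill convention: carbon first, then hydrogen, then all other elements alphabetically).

C17H14BrNO5

Walk through each heavy atom and fill implicit hydrogens from standard valence (C 4, N 3, O 2, S 2, halogen 1); for lowercase aromatic atoms, an aromatic c carries 1 H when it has two neighbours and 0 H with three, and aromatic n carries 0 H:
  atom 1: O, bond orders sum to 2 (valence 2) → 0 H
  atom 2: C, bond orders sum to 3 (valence 4) → 1 H
  atom 3: aromatic c, 3 neighbours → 0 H
  atom 4: aromatic c, 3 neighbours → 0 H
  atom 5: C, bond orders sum to 4 (valence 4) → 0 H
  atom 6: O, bond orders sum to 2 (valence 2) → 0 H
  atom 7: O, bond orders sum to 2 (valence 2) → 0 H
  atom 8: C, bond orders sum to 1 (valence 4) → 3 H
  atom 9: aromatic c, 3 neighbours → 0 H
  atom 10: Br (halogen, monovalent) → 0 H
  atom 11: aromatic c, 3 neighbours → 0 H
  atom 12: C, bond orders sum to 4 (valence 4) → 0 H
  atom 13: O, bond orders sum to 2 (valence 2) → 0 H
  atom 14: N, bond orders sum to 1 (valence 3) → 2 H
  atom 15: aromatic c, 3 neighbours → 0 H
  atom 16: aromatic c, 3 neighbours → 0 H
  atom 17: aromatic c, 2 neighbours → 1 H
  atom 18: aromatic c, 2 neighbours → 1 H
  atom 19: aromatic c, 3 neighbours → 0 H
  atom 20: C, bond orders sum to 3 (valence 4) → 1 H
  atom 21: O, bond orders sum to 2 (valence 2) → 0 H
  atom 22: aromatic c, 3 neighbours → 0 H
  atom 23: C, bond orders sum to 2 (valence 4) → 2 H
  atom 24: C, bond orders sum to 1 (valence 4) → 3 H
Totals → C:17, H:14, Br:1, N:1, O:5.
In Hill order: C17H14BrNO5.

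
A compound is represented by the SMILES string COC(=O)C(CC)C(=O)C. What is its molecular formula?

Walk through each heavy atom and fill implicit hydrogens from standard valence (C 4, N 3, O 2, S 2, halogen 1):
  atom 1: C, bond orders sum to 1 (valence 4) → 3 H
  atom 2: O, bond orders sum to 2 (valence 2) → 0 H
  atom 3: C, bond orders sum to 4 (valence 4) → 0 H
  atom 4: O, bond orders sum to 2 (valence 2) → 0 H
  atom 5: C, bond orders sum to 3 (valence 4) → 1 H
  atom 6: C, bond orders sum to 2 (valence 4) → 2 H
  atom 7: C, bond orders sum to 1 (valence 4) → 3 H
  atom 8: C, bond orders sum to 4 (valence 4) → 0 H
  atom 9: O, bond orders sum to 2 (valence 2) → 0 H
  atom 10: C, bond orders sum to 1 (valence 4) → 3 H
Totals → C:7, H:12, O:3.
In Hill order: C7H12O3.

C7H12O3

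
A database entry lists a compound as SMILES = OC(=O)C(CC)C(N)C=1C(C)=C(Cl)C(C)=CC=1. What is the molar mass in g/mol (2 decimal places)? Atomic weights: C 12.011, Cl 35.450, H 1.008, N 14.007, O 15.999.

255.74 g/mol

First, the molecular formula is C13H18ClNO2 (counting implicit H from valence).
  C: 13 × 12.011 = 156.143
  Cl: 1 × 35.450 = 35.450
  H: 18 × 1.008 = 18.144
  N: 1 × 14.007 = 14.007
  O: 2 × 15.999 = 31.998
Sum: 13×12.011 + 1×35.450 + 18×1.008 + 1×14.007 + 2×15.999 = 255.742 → 255.74 g/mol.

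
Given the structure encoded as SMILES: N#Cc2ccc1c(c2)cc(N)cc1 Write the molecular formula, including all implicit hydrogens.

Walk through each heavy atom and fill implicit hydrogens from standard valence (C 4, N 3, O 2, S 2, halogen 1); for lowercase aromatic atoms, an aromatic c carries 1 H when it has two neighbours and 0 H with three, and aromatic n carries 0 H:
  atom 1: N, bond orders sum to 3 (valence 3) → 0 H
  atom 2: C, bond orders sum to 4 (valence 4) → 0 H
  atom 3: aromatic c, 3 neighbours → 0 H
  atom 4: aromatic c, 2 neighbours → 1 H
  atom 5: aromatic c, 2 neighbours → 1 H
  atom 6: aromatic c, 3 neighbours → 0 H
  atom 7: aromatic c, 3 neighbours → 0 H
  atom 8: aromatic c, 2 neighbours → 1 H
  atom 9: aromatic c, 2 neighbours → 1 H
  atom 10: aromatic c, 3 neighbours → 0 H
  atom 11: N, bond orders sum to 1 (valence 3) → 2 H
  atom 12: aromatic c, 2 neighbours → 1 H
  atom 13: aromatic c, 2 neighbours → 1 H
Totals → C:11, H:8, N:2.

C11H8N2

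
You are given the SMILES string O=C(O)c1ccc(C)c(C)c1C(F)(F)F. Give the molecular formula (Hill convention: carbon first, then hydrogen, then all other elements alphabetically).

C10H9F3O2

Walk through each heavy atom and fill implicit hydrogens from standard valence (C 4, N 3, O 2, S 2, halogen 1); for lowercase aromatic atoms, an aromatic c carries 1 H when it has two neighbours and 0 H with three, and aromatic n carries 0 H:
  atom 1: O, bond orders sum to 2 (valence 2) → 0 H
  atom 2: C, bond orders sum to 4 (valence 4) → 0 H
  atom 3: O, bond orders sum to 1 (valence 2) → 1 H
  atom 4: aromatic c, 3 neighbours → 0 H
  atom 5: aromatic c, 2 neighbours → 1 H
  atom 6: aromatic c, 2 neighbours → 1 H
  atom 7: aromatic c, 3 neighbours → 0 H
  atom 8: C, bond orders sum to 1 (valence 4) → 3 H
  atom 9: aromatic c, 3 neighbours → 0 H
  atom 10: C, bond orders sum to 1 (valence 4) → 3 H
  atom 11: aromatic c, 3 neighbours → 0 H
  atom 12: C, bond orders sum to 4 (valence 4) → 0 H
  atom 13: F (halogen, monovalent) → 0 H
  atom 14: F (halogen, monovalent) → 0 H
  atom 15: F (halogen, monovalent) → 0 H
Totals → C:10, H:9, F:3, O:2.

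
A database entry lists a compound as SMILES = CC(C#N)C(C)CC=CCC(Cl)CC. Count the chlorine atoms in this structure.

1

Scan the SMILES for Cl atoms (remember two-letter symbols like Cl and Br are single atoms).
Chlorine count: 1.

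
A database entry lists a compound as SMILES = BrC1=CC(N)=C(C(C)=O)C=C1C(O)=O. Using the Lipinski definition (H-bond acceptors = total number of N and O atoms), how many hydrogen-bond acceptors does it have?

N atoms: 1; O atoms: 3.
Lipinski HBA = 1 + 3 = 4.

4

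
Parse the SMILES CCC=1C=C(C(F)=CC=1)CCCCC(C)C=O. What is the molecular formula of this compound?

C15H21FO

Walk through each heavy atom and fill implicit hydrogens from standard valence (C 4, N 3, O 2, S 2, halogen 1):
  atom 1: C, bond orders sum to 1 (valence 4) → 3 H
  atom 2: C, bond orders sum to 2 (valence 4) → 2 H
  atom 3: C, bond orders sum to 4 (valence 4) → 0 H
  atom 4: C, bond orders sum to 3 (valence 4) → 1 H
  atom 5: C, bond orders sum to 4 (valence 4) → 0 H
  atom 6: C, bond orders sum to 4 (valence 4) → 0 H
  atom 7: F (halogen, monovalent) → 0 H
  atom 8: C, bond orders sum to 3 (valence 4) → 1 H
  atom 9: C, bond orders sum to 3 (valence 4) → 1 H
  atom 10: C, bond orders sum to 2 (valence 4) → 2 H
  atom 11: C, bond orders sum to 2 (valence 4) → 2 H
  atom 12: C, bond orders sum to 2 (valence 4) → 2 H
  atom 13: C, bond orders sum to 2 (valence 4) → 2 H
  atom 14: C, bond orders sum to 3 (valence 4) → 1 H
  atom 15: C, bond orders sum to 1 (valence 4) → 3 H
  atom 16: C, bond orders sum to 3 (valence 4) → 1 H
  atom 17: O, bond orders sum to 2 (valence 2) → 0 H
Totals → C:15, H:21, F:1, O:1.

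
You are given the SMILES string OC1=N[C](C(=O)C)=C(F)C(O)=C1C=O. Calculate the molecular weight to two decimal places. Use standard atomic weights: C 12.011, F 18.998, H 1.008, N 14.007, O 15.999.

First, the molecular formula is C8H6FNO4 (counting implicit H from valence).
  C: 8 × 12.011 = 96.088
  F: 1 × 18.998 = 18.998
  H: 6 × 1.008 = 6.048
  N: 1 × 14.007 = 14.007
  O: 4 × 15.999 = 63.996
Sum: 8×12.011 + 1×18.998 + 6×1.008 + 1×14.007 + 4×15.999 = 199.137 → 199.14 g/mol.

199.14 g/mol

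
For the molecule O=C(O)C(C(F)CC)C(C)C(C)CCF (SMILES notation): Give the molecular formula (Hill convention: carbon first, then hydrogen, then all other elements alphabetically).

Walk through each heavy atom and fill implicit hydrogens from standard valence (C 4, N 3, O 2, S 2, halogen 1):
  atom 1: O, bond orders sum to 2 (valence 2) → 0 H
  atom 2: C, bond orders sum to 4 (valence 4) → 0 H
  atom 3: O, bond orders sum to 1 (valence 2) → 1 H
  atom 4: C, bond orders sum to 3 (valence 4) → 1 H
  atom 5: C, bond orders sum to 3 (valence 4) → 1 H
  atom 6: F (halogen, monovalent) → 0 H
  atom 7: C, bond orders sum to 2 (valence 4) → 2 H
  atom 8: C, bond orders sum to 1 (valence 4) → 3 H
  atom 9: C, bond orders sum to 3 (valence 4) → 1 H
  atom 10: C, bond orders sum to 1 (valence 4) → 3 H
  atom 11: C, bond orders sum to 3 (valence 4) → 1 H
  atom 12: C, bond orders sum to 1 (valence 4) → 3 H
  atom 13: C, bond orders sum to 2 (valence 4) → 2 H
  atom 14: C, bond orders sum to 2 (valence 4) → 2 H
  atom 15: F (halogen, monovalent) → 0 H
Totals → C:11, H:20, F:2, O:2.
In Hill order: C11H20F2O2.

C11H20F2O2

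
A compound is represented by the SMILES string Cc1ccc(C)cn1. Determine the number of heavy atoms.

8

Every atom symbol written in the SMILES (organic subset) is one heavy atom; implicit H are not written.
Heavy atoms by element → C:7, N:1.
Total: 8.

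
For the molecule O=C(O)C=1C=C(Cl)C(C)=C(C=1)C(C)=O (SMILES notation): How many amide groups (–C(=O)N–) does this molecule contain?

0

Scan the SMILES for the amide motif — none present.
Groups that are present: 1 carboxylic acid, 1 ketone.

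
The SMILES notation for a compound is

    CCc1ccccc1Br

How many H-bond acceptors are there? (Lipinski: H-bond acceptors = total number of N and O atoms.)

N atoms: 0; O atoms: 0.
Lipinski HBA = 0 + 0 = 0.

0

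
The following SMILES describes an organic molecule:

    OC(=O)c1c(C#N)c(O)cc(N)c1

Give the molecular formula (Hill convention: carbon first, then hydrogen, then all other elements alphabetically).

C8H6N2O3

Walk through each heavy atom and fill implicit hydrogens from standard valence (C 4, N 3, O 2, S 2, halogen 1); for lowercase aromatic atoms, an aromatic c carries 1 H when it has two neighbours and 0 H with three, and aromatic n carries 0 H:
  atom 1: O, bond orders sum to 1 (valence 2) → 1 H
  atom 2: C, bond orders sum to 4 (valence 4) → 0 H
  atom 3: O, bond orders sum to 2 (valence 2) → 0 H
  atom 4: aromatic c, 3 neighbours → 0 H
  atom 5: aromatic c, 3 neighbours → 0 H
  atom 6: C, bond orders sum to 4 (valence 4) → 0 H
  atom 7: N, bond orders sum to 3 (valence 3) → 0 H
  atom 8: aromatic c, 3 neighbours → 0 H
  atom 9: O, bond orders sum to 1 (valence 2) → 1 H
  atom 10: aromatic c, 2 neighbours → 1 H
  atom 11: aromatic c, 3 neighbours → 0 H
  atom 12: N, bond orders sum to 1 (valence 3) → 2 H
  atom 13: aromatic c, 2 neighbours → 1 H
Totals → C:8, H:6, N:2, O:3.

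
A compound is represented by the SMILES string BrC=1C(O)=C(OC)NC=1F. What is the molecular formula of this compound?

Walk through each heavy atom and fill implicit hydrogens from standard valence (C 4, N 3, O 2, S 2, halogen 1):
  atom 1: Br (halogen, monovalent) → 0 H
  atom 2: C, bond orders sum to 4 (valence 4) → 0 H
  atom 3: C, bond orders sum to 4 (valence 4) → 0 H
  atom 4: O, bond orders sum to 1 (valence 2) → 1 H
  atom 5: C, bond orders sum to 4 (valence 4) → 0 H
  atom 6: O, bond orders sum to 2 (valence 2) → 0 H
  atom 7: C, bond orders sum to 1 (valence 4) → 3 H
  atom 8: N, bond orders sum to 2 (valence 3) → 1 H
  atom 9: C, bond orders sum to 4 (valence 4) → 0 H
  atom 10: F (halogen, monovalent) → 0 H
Totals → C:5, H:5, Br:1, F:1, N:1, O:2.
In Hill order: C5H5BrFNO2.

C5H5BrFNO2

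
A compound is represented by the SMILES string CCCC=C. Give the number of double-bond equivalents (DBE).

Molecular formula: C5H10.
DoU = (2C + 2 + N − H − X) / 2, where X is the halogen count and O/S are ignored.
    = (2·5 + 2 + 0 − 10 − 0) / 2 = 2 / 2 = 1.

1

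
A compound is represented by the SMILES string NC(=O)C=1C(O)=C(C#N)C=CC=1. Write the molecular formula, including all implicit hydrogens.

C8H6N2O2

Walk through each heavy atom and fill implicit hydrogens from standard valence (C 4, N 3, O 2, S 2, halogen 1):
  atom 1: N, bond orders sum to 1 (valence 3) → 2 H
  atom 2: C, bond orders sum to 4 (valence 4) → 0 H
  atom 3: O, bond orders sum to 2 (valence 2) → 0 H
  atom 4: C, bond orders sum to 4 (valence 4) → 0 H
  atom 5: C, bond orders sum to 4 (valence 4) → 0 H
  atom 6: O, bond orders sum to 1 (valence 2) → 1 H
  atom 7: C, bond orders sum to 4 (valence 4) → 0 H
  atom 8: C, bond orders sum to 4 (valence 4) → 0 H
  atom 9: N, bond orders sum to 3 (valence 3) → 0 H
  atom 10: C, bond orders sum to 3 (valence 4) → 1 H
  atom 11: C, bond orders sum to 3 (valence 4) → 1 H
  atom 12: C, bond orders sum to 3 (valence 4) → 1 H
Totals → C:8, H:6, N:2, O:2.
In Hill order: C8H6N2O2.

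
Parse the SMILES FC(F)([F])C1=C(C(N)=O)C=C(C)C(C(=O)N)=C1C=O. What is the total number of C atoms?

Count every carbon token in the SMILES (each C, including those in ring-closure positions and inside branches).
Carbon count: 11.

11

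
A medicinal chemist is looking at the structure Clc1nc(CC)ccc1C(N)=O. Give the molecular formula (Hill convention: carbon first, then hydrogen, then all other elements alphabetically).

C8H9ClN2O

Walk through each heavy atom and fill implicit hydrogens from standard valence (C 4, N 3, O 2, S 2, halogen 1); for lowercase aromatic atoms, an aromatic c carries 1 H when it has two neighbours and 0 H with three, and aromatic n carries 0 H:
  atom 1: Cl (halogen, monovalent) → 0 H
  atom 2: aromatic c, 3 neighbours → 0 H
  atom 3: aromatic n, 2 neighbours → 0 H
  atom 4: aromatic c, 3 neighbours → 0 H
  atom 5: C, bond orders sum to 2 (valence 4) → 2 H
  atom 6: C, bond orders sum to 1 (valence 4) → 3 H
  atom 7: aromatic c, 2 neighbours → 1 H
  atom 8: aromatic c, 2 neighbours → 1 H
  atom 9: aromatic c, 3 neighbours → 0 H
  atom 10: C, bond orders sum to 4 (valence 4) → 0 H
  atom 11: N, bond orders sum to 1 (valence 3) → 2 H
  atom 12: O, bond orders sum to 2 (valence 2) → 0 H
Totals → C:8, H:9, Cl:1, N:2, O:1.
In Hill order: C8H9ClN2O.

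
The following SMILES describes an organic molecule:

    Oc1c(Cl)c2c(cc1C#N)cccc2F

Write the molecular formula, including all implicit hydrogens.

Walk through each heavy atom and fill implicit hydrogens from standard valence (C 4, N 3, O 2, S 2, halogen 1); for lowercase aromatic atoms, an aromatic c carries 1 H when it has two neighbours and 0 H with three, and aromatic n carries 0 H:
  atom 1: O, bond orders sum to 1 (valence 2) → 1 H
  atom 2: aromatic c, 3 neighbours → 0 H
  atom 3: aromatic c, 3 neighbours → 0 H
  atom 4: Cl (halogen, monovalent) → 0 H
  atom 5: aromatic c, 3 neighbours → 0 H
  atom 6: aromatic c, 3 neighbours → 0 H
  atom 7: aromatic c, 2 neighbours → 1 H
  atom 8: aromatic c, 3 neighbours → 0 H
  atom 9: C, bond orders sum to 4 (valence 4) → 0 H
  atom 10: N, bond orders sum to 3 (valence 3) → 0 H
  atom 11: aromatic c, 2 neighbours → 1 H
  atom 12: aromatic c, 2 neighbours → 1 H
  atom 13: aromatic c, 2 neighbours → 1 H
  atom 14: aromatic c, 3 neighbours → 0 H
  atom 15: F (halogen, monovalent) → 0 H
Totals → C:11, H:5, Cl:1, F:1, N:1, O:1.
In Hill order: C11H5ClFNO.

C11H5ClFNO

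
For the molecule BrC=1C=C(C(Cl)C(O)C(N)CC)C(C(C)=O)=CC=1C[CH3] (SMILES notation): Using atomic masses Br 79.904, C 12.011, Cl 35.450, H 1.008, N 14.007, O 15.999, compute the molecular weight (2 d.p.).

First, the molecular formula is C15H21BrClNO2 (counting implicit H from valence).
  Br: 1 × 79.904 = 79.904
  C: 15 × 12.011 = 180.165
  Cl: 1 × 35.450 = 35.450
  H: 21 × 1.008 = 21.168
  N: 1 × 14.007 = 14.007
  O: 2 × 15.999 = 31.998
Sum: 1×79.904 + 15×12.011 + 1×35.450 + 21×1.008 + 1×14.007 + 2×15.999 = 362.692 → 362.69 g/mol.

362.69 g/mol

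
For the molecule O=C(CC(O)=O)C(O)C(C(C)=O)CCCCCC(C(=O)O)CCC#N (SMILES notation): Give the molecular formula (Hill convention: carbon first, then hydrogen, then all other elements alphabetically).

Walk through each heavy atom and fill implicit hydrogens from standard valence (C 4, N 3, O 2, S 2, halogen 1):
  atom 1: O, bond orders sum to 2 (valence 2) → 0 H
  atom 2: C, bond orders sum to 4 (valence 4) → 0 H
  atom 3: C, bond orders sum to 2 (valence 4) → 2 H
  atom 4: C, bond orders sum to 4 (valence 4) → 0 H
  atom 5: O, bond orders sum to 1 (valence 2) → 1 H
  atom 6: O, bond orders sum to 2 (valence 2) → 0 H
  atom 7: C, bond orders sum to 3 (valence 4) → 1 H
  atom 8: O, bond orders sum to 1 (valence 2) → 1 H
  atom 9: C, bond orders sum to 3 (valence 4) → 1 H
  atom 10: C, bond orders sum to 4 (valence 4) → 0 H
  atom 11: C, bond orders sum to 1 (valence 4) → 3 H
  atom 12: O, bond orders sum to 2 (valence 2) → 0 H
  atom 13: C, bond orders sum to 2 (valence 4) → 2 H
  atom 14: C, bond orders sum to 2 (valence 4) → 2 H
  atom 15: C, bond orders sum to 2 (valence 4) → 2 H
  atom 16: C, bond orders sum to 2 (valence 4) → 2 H
  atom 17: C, bond orders sum to 2 (valence 4) → 2 H
  atom 18: C, bond orders sum to 3 (valence 4) → 1 H
  atom 19: C, bond orders sum to 4 (valence 4) → 0 H
  atom 20: O, bond orders sum to 2 (valence 2) → 0 H
  atom 21: O, bond orders sum to 1 (valence 2) → 1 H
  atom 22: C, bond orders sum to 2 (valence 4) → 2 H
  atom 23: C, bond orders sum to 2 (valence 4) → 2 H
  atom 24: C, bond orders sum to 4 (valence 4) → 0 H
  atom 25: N, bond orders sum to 3 (valence 3) → 0 H
Totals → C:17, H:25, N:1, O:7.
In Hill order: C17H25NO7.

C17H25NO7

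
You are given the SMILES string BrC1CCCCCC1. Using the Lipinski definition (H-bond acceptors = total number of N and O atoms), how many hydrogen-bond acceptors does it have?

0

N atoms: 0; O atoms: 0.
Lipinski HBA = 0 + 0 = 0.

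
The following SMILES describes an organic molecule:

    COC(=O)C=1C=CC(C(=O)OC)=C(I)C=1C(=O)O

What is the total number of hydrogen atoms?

Walk through each heavy atom and fill implicit hydrogens from standard valence (C 4, N 3, O 2, S 2, halogen 1):
  atom 1: C, bond orders sum to 1 (valence 4) → 3 H
  atom 2: O, bond orders sum to 2 (valence 2) → 0 H
  atom 3: C, bond orders sum to 4 (valence 4) → 0 H
  atom 4: O, bond orders sum to 2 (valence 2) → 0 H
  atom 5: C, bond orders sum to 4 (valence 4) → 0 H
  atom 6: C, bond orders sum to 3 (valence 4) → 1 H
  atom 7: C, bond orders sum to 3 (valence 4) → 1 H
  atom 8: C, bond orders sum to 4 (valence 4) → 0 H
  atom 9: C, bond orders sum to 4 (valence 4) → 0 H
  atom 10: O, bond orders sum to 2 (valence 2) → 0 H
  atom 11: O, bond orders sum to 2 (valence 2) → 0 H
  atom 12: C, bond orders sum to 1 (valence 4) → 3 H
  atom 13: C, bond orders sum to 4 (valence 4) → 0 H
  atom 14: I (halogen, monovalent) → 0 H
  atom 15: C, bond orders sum to 4 (valence 4) → 0 H
  atom 16: C, bond orders sum to 4 (valence 4) → 0 H
  atom 17: O, bond orders sum to 2 (valence 2) → 0 H
  atom 18: O, bond orders sum to 1 (valence 2) → 1 H
Total hydrogens: 9.

9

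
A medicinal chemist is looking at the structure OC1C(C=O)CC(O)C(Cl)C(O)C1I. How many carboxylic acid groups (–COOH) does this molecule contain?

0

Scan the SMILES for the carboxylic acid motif — none present.
Groups that are present: 1 aldehyde, 3 hydroxyl.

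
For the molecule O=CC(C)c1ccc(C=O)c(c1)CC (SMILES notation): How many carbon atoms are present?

12

Count every carbon token in the SMILES (each C, including those in ring-closure positions and inside branches).
Carbon count: 12.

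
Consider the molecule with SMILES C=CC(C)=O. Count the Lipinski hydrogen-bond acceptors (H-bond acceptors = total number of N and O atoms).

1

N atoms: 0; O atoms: 1.
Lipinski HBA = 0 + 1 = 1.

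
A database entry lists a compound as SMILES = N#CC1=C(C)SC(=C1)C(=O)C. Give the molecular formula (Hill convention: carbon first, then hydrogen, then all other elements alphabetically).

C8H7NOS

Walk through each heavy atom and fill implicit hydrogens from standard valence (C 4, N 3, O 2, S 2, halogen 1):
  atom 1: N, bond orders sum to 3 (valence 3) → 0 H
  atom 2: C, bond orders sum to 4 (valence 4) → 0 H
  atom 3: C, bond orders sum to 4 (valence 4) → 0 H
  atom 4: C, bond orders sum to 4 (valence 4) → 0 H
  atom 5: C, bond orders sum to 1 (valence 4) → 3 H
  atom 6: S, bond orders sum to 2 (valence 2) → 0 H
  atom 7: C, bond orders sum to 4 (valence 4) → 0 H
  atom 8: C, bond orders sum to 3 (valence 4) → 1 H
  atom 9: C, bond orders sum to 4 (valence 4) → 0 H
  atom 10: O, bond orders sum to 2 (valence 2) → 0 H
  atom 11: C, bond orders sum to 1 (valence 4) → 3 H
Totals → C:8, H:7, N:1, O:1, S:1.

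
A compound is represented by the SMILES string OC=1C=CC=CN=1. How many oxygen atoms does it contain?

Scan the SMILES for O atoms (remember two-letter symbols like Cl and Br are single atoms).
Oxygen count: 1.

1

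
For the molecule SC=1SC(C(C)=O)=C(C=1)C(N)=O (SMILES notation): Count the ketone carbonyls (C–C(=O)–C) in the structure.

1

The ketone motif appears at heavy-atom position 5 in the SMILES.
Other groups present: 1 amide, 1 thiol.
Ketone count: 1.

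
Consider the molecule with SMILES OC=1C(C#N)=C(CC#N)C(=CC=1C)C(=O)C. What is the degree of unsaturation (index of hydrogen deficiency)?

Degree of unsaturation = (number of rings) + (number of π bonds).
Ring closures in the SMILES: 1.
π bonds: 4 double bonds (each 1 DoU), 2 triple bonds (each 2 DoU) → 8 DoU from unsaturation.
Total DoU = 1 + 8 = 9.

9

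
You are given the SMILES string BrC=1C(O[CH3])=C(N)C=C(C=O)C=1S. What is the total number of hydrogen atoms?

8

Walk through each heavy atom and fill implicit hydrogens from standard valence (C 4, N 3, O 2, S 2, halogen 1):
  atom 1: Br (halogen, monovalent) → 0 H
  atom 2: C, bond orders sum to 4 (valence 4) → 0 H
  atom 3: C, bond orders sum to 4 (valence 4) → 0 H
  atom 4: O, bond orders sum to 2 (valence 2) → 0 H
  atom 5: C with explicit H count 3
  atom 6: C, bond orders sum to 4 (valence 4) → 0 H
  atom 7: N, bond orders sum to 1 (valence 3) → 2 H
  atom 8: C, bond orders sum to 3 (valence 4) → 1 H
  atom 9: C, bond orders sum to 4 (valence 4) → 0 H
  atom 10: C, bond orders sum to 3 (valence 4) → 1 H
  atom 11: O, bond orders sum to 2 (valence 2) → 0 H
  atom 12: C, bond orders sum to 4 (valence 4) → 0 H
  atom 13: S, bond orders sum to 1 (valence 2) → 1 H
Total hydrogens: 8.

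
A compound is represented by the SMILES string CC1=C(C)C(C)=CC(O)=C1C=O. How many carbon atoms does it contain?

10

Count every carbon token in the SMILES (each C, including those in ring-closure positions and inside branches).
Carbon count: 10.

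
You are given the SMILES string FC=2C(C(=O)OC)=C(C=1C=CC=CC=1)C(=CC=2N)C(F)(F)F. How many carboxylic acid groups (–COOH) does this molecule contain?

0

Scan the SMILES for the carboxylic acid motif — none present.
Groups that are present: 1 ester, 1 primary amine.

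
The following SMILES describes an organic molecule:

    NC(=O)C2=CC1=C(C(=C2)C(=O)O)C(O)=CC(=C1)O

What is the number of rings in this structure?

In SMILES, each pair of matching ring-closure digits denotes one ring-closing bond; the number of such bonds equals the number of independent rings.
Ring-closure bonds here: 2.

2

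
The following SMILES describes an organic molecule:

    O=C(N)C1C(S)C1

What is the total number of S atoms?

1

Scan the SMILES for S atoms (remember two-letter symbols like Cl and Br are single atoms).
Sulfur count: 1.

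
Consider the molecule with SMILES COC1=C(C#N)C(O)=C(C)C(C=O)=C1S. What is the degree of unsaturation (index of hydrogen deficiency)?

Degree of unsaturation = (number of rings) + (number of π bonds).
Ring closures in the SMILES: 1.
π bonds: 4 double bonds (each 1 DoU), 1 triple bond (each 2 DoU) → 6 DoU from unsaturation.
Total DoU = 1 + 6 = 7.

7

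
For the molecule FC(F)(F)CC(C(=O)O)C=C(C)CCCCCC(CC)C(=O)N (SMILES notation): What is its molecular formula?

Walk through each heavy atom and fill implicit hydrogens from standard valence (C 4, N 3, O 2, S 2, halogen 1):
  atom 1: F (halogen, monovalent) → 0 H
  atom 2: C, bond orders sum to 4 (valence 4) → 0 H
  atom 3: F (halogen, monovalent) → 0 H
  atom 4: F (halogen, monovalent) → 0 H
  atom 5: C, bond orders sum to 2 (valence 4) → 2 H
  atom 6: C, bond orders sum to 3 (valence 4) → 1 H
  atom 7: C, bond orders sum to 4 (valence 4) → 0 H
  atom 8: O, bond orders sum to 2 (valence 2) → 0 H
  atom 9: O, bond orders sum to 1 (valence 2) → 1 H
  atom 10: C, bond orders sum to 3 (valence 4) → 1 H
  atom 11: C, bond orders sum to 4 (valence 4) → 0 H
  atom 12: C, bond orders sum to 1 (valence 4) → 3 H
  atom 13: C, bond orders sum to 2 (valence 4) → 2 H
  atom 14: C, bond orders sum to 2 (valence 4) → 2 H
  atom 15: C, bond orders sum to 2 (valence 4) → 2 H
  atom 16: C, bond orders sum to 2 (valence 4) → 2 H
  atom 17: C, bond orders sum to 2 (valence 4) → 2 H
  atom 18: C, bond orders sum to 3 (valence 4) → 1 H
  atom 19: C, bond orders sum to 2 (valence 4) → 2 H
  atom 20: C, bond orders sum to 1 (valence 4) → 3 H
  atom 21: C, bond orders sum to 4 (valence 4) → 0 H
  atom 22: O, bond orders sum to 2 (valence 2) → 0 H
  atom 23: N, bond orders sum to 1 (valence 3) → 2 H
Totals → C:16, H:26, F:3, N:1, O:3.
In Hill order: C16H26F3NO3.

C16H26F3NO3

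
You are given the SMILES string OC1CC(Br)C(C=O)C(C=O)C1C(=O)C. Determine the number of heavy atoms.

15

Every atom symbol written in the SMILES (organic subset) is one heavy atom; implicit H are not written.
Heavy atoms by element → Br:1, C:10, O:4.
Total: 15.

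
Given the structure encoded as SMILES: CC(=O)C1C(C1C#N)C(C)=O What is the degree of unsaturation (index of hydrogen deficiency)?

5

Molecular formula: C8H9NO2.
DoU = (2C + 2 + N − H − X) / 2, where X is the halogen count and O/S are ignored.
    = (2·8 + 2 + 1 − 9 − 0) / 2 = 10 / 2 = 5.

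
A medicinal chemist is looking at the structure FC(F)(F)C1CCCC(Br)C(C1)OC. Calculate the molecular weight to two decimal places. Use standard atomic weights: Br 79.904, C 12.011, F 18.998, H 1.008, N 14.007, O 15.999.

275.11 g/mol

First, the molecular formula is C9H14BrF3O (counting implicit H from valence).
  Br: 1 × 79.904 = 79.904
  C: 9 × 12.011 = 108.099
  F: 3 × 18.998 = 56.994
  H: 14 × 1.008 = 14.112
  O: 1 × 15.999 = 15.999
Sum: 1×79.904 + 9×12.011 + 3×18.998 + 14×1.008 + 1×15.999 = 275.108 → 275.11 g/mol.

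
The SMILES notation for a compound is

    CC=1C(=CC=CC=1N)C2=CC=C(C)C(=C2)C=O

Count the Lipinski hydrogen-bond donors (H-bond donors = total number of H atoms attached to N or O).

Donors: find every N or O and count the H atoms it carries.
  atom 8 (N): bond orders sum to 1 → 2 H
  atom 17 (O): bond orders sum to 2 → 0 H
Lipinski HBD = 2.

2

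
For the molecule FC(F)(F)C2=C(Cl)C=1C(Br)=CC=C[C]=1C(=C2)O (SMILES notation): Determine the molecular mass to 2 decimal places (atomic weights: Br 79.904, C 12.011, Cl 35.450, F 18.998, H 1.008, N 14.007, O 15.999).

First, the molecular formula is C11H5BrClF3O (counting implicit H from valence).
  Br: 1 × 79.904 = 79.904
  C: 11 × 12.011 = 132.121
  Cl: 1 × 35.450 = 35.450
  F: 3 × 18.998 = 56.994
  H: 5 × 1.008 = 5.040
  O: 1 × 15.999 = 15.999
Sum: 1×79.904 + 11×12.011 + 1×35.450 + 3×18.998 + 5×1.008 + 1×15.999 = 325.508 → 325.51 g/mol.

325.51 g/mol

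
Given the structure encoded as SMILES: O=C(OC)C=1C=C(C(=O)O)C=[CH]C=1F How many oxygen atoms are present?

4

Scan the SMILES for O atoms (remember two-letter symbols like Cl and Br are single atoms).
Oxygen count: 4.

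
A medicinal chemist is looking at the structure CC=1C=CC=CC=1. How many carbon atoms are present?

Count every carbon token in the SMILES (each C, including those in ring-closure positions and inside branches).
Carbon count: 7.

7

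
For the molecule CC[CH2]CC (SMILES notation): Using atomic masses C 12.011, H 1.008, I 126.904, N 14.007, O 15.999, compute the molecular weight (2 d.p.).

First, the molecular formula is C5H12 (counting implicit H from valence).
  C: 5 × 12.011 = 60.055
  H: 12 × 1.008 = 12.096
Sum: 5×12.011 + 12×1.008 = 72.151 → 72.15 g/mol.

72.15 g/mol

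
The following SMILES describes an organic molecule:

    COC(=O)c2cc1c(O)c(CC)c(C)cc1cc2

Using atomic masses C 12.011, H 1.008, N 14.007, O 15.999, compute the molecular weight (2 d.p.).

244.29 g/mol

First, the molecular formula is C15H16O3 (counting implicit H from valence).
  C: 15 × 12.011 = 180.165
  H: 16 × 1.008 = 16.128
  O: 3 × 15.999 = 47.997
Sum: 15×12.011 + 16×1.008 + 3×15.999 = 244.290 → 244.29 g/mol.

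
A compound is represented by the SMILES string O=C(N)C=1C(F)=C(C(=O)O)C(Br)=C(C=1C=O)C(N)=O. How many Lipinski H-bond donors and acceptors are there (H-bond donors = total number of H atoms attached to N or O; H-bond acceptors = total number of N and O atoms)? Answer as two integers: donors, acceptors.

Donors: find every N or O and count the H atoms it carries.
  atom 1 (O): bond orders sum to 2 → 0 H
  atom 3 (N): bond orders sum to 1 → 2 H
  atom 9 (O): bond orders sum to 2 → 0 H
  atom 10 (O): bond orders sum to 1 → 1 H
  atom 16 (O): bond orders sum to 2 → 0 H
  atom 18 (N): bond orders sum to 1 → 2 H
  atom 19 (O): bond orders sum to 2 → 0 H
Lipinski HBD = 5.
Acceptors: N atoms = 2, O atoms = 5 → HBA = 7.

5, 7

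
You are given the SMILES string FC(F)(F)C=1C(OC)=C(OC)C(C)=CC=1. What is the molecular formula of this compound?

Walk through each heavy atom and fill implicit hydrogens from standard valence (C 4, N 3, O 2, S 2, halogen 1):
  atom 1: F (halogen, monovalent) → 0 H
  atom 2: C, bond orders sum to 4 (valence 4) → 0 H
  atom 3: F (halogen, monovalent) → 0 H
  atom 4: F (halogen, monovalent) → 0 H
  atom 5: C, bond orders sum to 4 (valence 4) → 0 H
  atom 6: C, bond orders sum to 4 (valence 4) → 0 H
  atom 7: O, bond orders sum to 2 (valence 2) → 0 H
  atom 8: C, bond orders sum to 1 (valence 4) → 3 H
  atom 9: C, bond orders sum to 4 (valence 4) → 0 H
  atom 10: O, bond orders sum to 2 (valence 2) → 0 H
  atom 11: C, bond orders sum to 1 (valence 4) → 3 H
  atom 12: C, bond orders sum to 4 (valence 4) → 0 H
  atom 13: C, bond orders sum to 1 (valence 4) → 3 H
  atom 14: C, bond orders sum to 3 (valence 4) → 1 H
  atom 15: C, bond orders sum to 3 (valence 4) → 1 H
Totals → C:10, H:11, F:3, O:2.

C10H11F3O2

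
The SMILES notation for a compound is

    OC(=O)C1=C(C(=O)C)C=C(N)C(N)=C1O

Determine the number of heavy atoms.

15

Every atom symbol written in the SMILES (organic subset) is one heavy atom; implicit H are not written.
Heavy atoms by element → C:9, N:2, O:4.
Total: 15.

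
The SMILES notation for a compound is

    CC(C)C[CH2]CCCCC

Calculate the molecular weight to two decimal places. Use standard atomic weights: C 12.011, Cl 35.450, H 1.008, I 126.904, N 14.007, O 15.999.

First, the molecular formula is C10H22 (counting implicit H from valence).
  C: 10 × 12.011 = 120.110
  H: 22 × 1.008 = 22.176
Sum: 10×12.011 + 22×1.008 = 142.286 → 142.29 g/mol.

142.29 g/mol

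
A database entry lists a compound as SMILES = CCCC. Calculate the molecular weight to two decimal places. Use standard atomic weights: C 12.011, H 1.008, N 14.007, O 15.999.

First, the molecular formula is C4H10 (counting implicit H from valence).
  C: 4 × 12.011 = 48.044
  H: 10 × 1.008 = 10.080
Sum: 4×12.011 + 10×1.008 = 58.124 → 58.12 g/mol.

58.12 g/mol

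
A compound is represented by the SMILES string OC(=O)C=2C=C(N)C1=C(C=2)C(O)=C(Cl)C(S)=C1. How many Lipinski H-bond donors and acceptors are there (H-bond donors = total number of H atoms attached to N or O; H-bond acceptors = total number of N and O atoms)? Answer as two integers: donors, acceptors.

Donors: find every N or O and count the H atoms it carries.
  atom 1 (O): bond orders sum to 1 → 1 H
  atom 3 (O): bond orders sum to 2 → 0 H
  atom 7 (N): bond orders sum to 1 → 2 H
  atom 12 (O): bond orders sum to 1 → 1 H
Lipinski HBD = 4.
Acceptors: N atoms = 1, O atoms = 3 → HBA = 4.

4, 4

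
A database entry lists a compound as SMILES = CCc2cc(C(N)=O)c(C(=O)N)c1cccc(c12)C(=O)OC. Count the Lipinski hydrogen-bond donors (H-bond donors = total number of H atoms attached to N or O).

Donors: find every N or O and count the H atoms it carries.
  atom 7 (N): bond orders sum to 1 → 2 H
  atom 8 (O): bond orders sum to 2 → 0 H
  atom 11 (O): bond orders sum to 2 → 0 H
  atom 12 (N): bond orders sum to 1 → 2 H
  atom 20 (O): bond orders sum to 2 → 0 H
  atom 21 (O): bond orders sum to 2 → 0 H
Lipinski HBD = 4.

4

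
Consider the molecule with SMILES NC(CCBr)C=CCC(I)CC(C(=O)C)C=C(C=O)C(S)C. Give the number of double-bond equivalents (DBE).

4

Degree of unsaturation = (number of rings) + (number of π bonds).
Ring closures in the SMILES: 0.
π bonds: 4 double bonds (each 1 DoU) → 4 DoU from unsaturation.
Total DoU = 0 + 4 = 4.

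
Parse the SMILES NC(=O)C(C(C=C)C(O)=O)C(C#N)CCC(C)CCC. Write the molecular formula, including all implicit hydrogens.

C15H24N2O3

Walk through each heavy atom and fill implicit hydrogens from standard valence (C 4, N 3, O 2, S 2, halogen 1):
  atom 1: N, bond orders sum to 1 (valence 3) → 2 H
  atom 2: C, bond orders sum to 4 (valence 4) → 0 H
  atom 3: O, bond orders sum to 2 (valence 2) → 0 H
  atom 4: C, bond orders sum to 3 (valence 4) → 1 H
  atom 5: C, bond orders sum to 3 (valence 4) → 1 H
  atom 6: C, bond orders sum to 3 (valence 4) → 1 H
  atom 7: C, bond orders sum to 2 (valence 4) → 2 H
  atom 8: C, bond orders sum to 4 (valence 4) → 0 H
  atom 9: O, bond orders sum to 1 (valence 2) → 1 H
  atom 10: O, bond orders sum to 2 (valence 2) → 0 H
  atom 11: C, bond orders sum to 3 (valence 4) → 1 H
  atom 12: C, bond orders sum to 4 (valence 4) → 0 H
  atom 13: N, bond orders sum to 3 (valence 3) → 0 H
  atom 14: C, bond orders sum to 2 (valence 4) → 2 H
  atom 15: C, bond orders sum to 2 (valence 4) → 2 H
  atom 16: C, bond orders sum to 3 (valence 4) → 1 H
  atom 17: C, bond orders sum to 1 (valence 4) → 3 H
  atom 18: C, bond orders sum to 2 (valence 4) → 2 H
  atom 19: C, bond orders sum to 2 (valence 4) → 2 H
  atom 20: C, bond orders sum to 1 (valence 4) → 3 H
Totals → C:15, H:24, N:2, O:3.
In Hill order: C15H24N2O3.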